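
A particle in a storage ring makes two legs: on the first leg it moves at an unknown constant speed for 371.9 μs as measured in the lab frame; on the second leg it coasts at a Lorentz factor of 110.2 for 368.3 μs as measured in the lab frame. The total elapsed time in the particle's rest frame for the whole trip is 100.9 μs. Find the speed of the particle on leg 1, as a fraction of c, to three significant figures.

β = 0.965

Leg 1: speed unknown; τ_1 = 371.9/γ_1.
Leg 2: γ = 110.2; τ_2 = 368.3/110.2 = 3.342 μs.
Total proper time: τ_1 + 3.342 = 100.9, so τ_1 = 100.9 − 3.342 = 97.56 μs.
γ_1 = 371.9/97.56 = 3.812; β = √(1 − 1/γ²) = √0.9312.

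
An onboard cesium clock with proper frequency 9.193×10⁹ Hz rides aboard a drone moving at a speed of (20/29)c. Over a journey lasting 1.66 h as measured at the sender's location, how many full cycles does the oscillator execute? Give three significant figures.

γ = 1/√(1 − (20/29)²) = 29/21 ≈ 1.381
The oscillator's own cycle count is N = f × τ where τ is the proper time aboard the drone. τ = Δt/γ = 1.66/1.381 = 1.202 h = 4.327×10³ s.
N = 9.193×10⁹ × 4.327×10³ = 3.978×10¹³.

N = 3.98×10¹³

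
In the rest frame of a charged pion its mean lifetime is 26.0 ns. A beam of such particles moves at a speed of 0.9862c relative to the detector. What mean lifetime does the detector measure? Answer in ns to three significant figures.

γ = 1/√(1 − 0.9862²) = 1/√0.02741 = 6.040
The rest-frame lifetime is the proper time; the lab measures the dilated interval Δt = γτ₀ = 6.040 × 26.0 ns.

Δt = 157 ns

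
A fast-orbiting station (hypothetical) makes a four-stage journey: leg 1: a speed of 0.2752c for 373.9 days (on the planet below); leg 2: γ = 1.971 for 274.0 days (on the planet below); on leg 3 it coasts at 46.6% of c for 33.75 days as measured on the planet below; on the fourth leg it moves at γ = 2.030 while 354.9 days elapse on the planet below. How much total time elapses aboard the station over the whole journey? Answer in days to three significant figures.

Leg 1: γ = 1/√(1 − 0.2752²) = 1/√0.9243 = 1.040; τ_1 = 373.9/1.040 = 359.5 days.
Leg 2: γ = 1.971; τ_2 = 274.0/1.971 = 139.0 days.
Leg 3: β = 0.466; γ = 1/√(1 − 0.466²) = 1/√0.7828 = 1.130; τ_3 = 33.75/1.130 = 29.86 days.
Leg 4: γ = 2.030; τ_4 = 354.9/2.030 = 174.8 days.
Total: 359.5 + 139.0 + 29.86 + 174.8 days.

τ = 703 days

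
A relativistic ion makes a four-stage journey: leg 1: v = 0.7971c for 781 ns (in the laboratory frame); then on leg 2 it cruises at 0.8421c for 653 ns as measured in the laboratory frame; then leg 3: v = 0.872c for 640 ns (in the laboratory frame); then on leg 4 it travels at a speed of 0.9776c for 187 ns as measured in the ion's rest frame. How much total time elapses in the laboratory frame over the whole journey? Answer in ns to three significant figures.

Leg 1: 781 ns is already measured in the laboratory frame.
Leg 2: 653 ns is already measured in the laboratory frame.
Leg 3: 640 ns is already measured in the laboratory frame.
Leg 4: γ = 1/√(1 − 0.9776²) = 1/√0.04430 = 4.751; Δt_4 = 4.751 × 187 = 888.5 ns.
Total: 781.0 + 653.0 + 640.0 + 888.5 ns.

Δt = 2960 ns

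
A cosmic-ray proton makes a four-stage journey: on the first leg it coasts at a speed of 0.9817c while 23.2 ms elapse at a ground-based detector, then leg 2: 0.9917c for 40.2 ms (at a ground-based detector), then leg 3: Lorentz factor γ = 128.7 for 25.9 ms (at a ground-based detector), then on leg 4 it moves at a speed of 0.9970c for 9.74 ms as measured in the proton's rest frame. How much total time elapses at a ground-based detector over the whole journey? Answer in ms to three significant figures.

Δt = 215 ms

Leg 1: 23.2 ms is already measured at a ground-based detector.
Leg 2: 40.2 ms is already measured at a ground-based detector.
Leg 3: 25.9 ms is already measured at a ground-based detector.
Leg 4: γ = 1/√(1 − 0.9970²) = 1/√0.005991 = 12.92; Δt_4 = 12.92 × 9.74 = 125.8 ms.
Total: 23.20 + 40.20 + 25.90 + 125.8 ms.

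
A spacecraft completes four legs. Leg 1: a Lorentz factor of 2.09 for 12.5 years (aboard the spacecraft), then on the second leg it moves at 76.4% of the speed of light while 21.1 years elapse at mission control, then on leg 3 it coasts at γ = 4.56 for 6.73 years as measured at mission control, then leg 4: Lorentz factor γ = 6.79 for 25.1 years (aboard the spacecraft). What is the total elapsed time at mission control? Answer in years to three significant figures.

Leg 1: γ = 2.09; Δt_1 = 2.090 × 12.5 = 26.12 years.
Leg 2: 21.1 years is already measured at mission control.
Leg 3: 6.73 years is already measured at mission control.
Leg 4: γ = 6.79; Δt_4 = 6.790 × 25.1 = 170.4 years.
Total: 26.12 + 21.10 + 6.730 + 170.4 years.

Δt = 224 years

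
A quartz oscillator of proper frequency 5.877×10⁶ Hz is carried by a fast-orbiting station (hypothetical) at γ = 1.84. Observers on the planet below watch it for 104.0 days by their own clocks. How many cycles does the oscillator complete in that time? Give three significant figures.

N = 2.87×10¹³

γ = 1.84
During 104.0 days of lab time, the oscillator's proper time advances by τ = Δt/γ = 104.0/1.840 = 56.52 days = 4.883×10⁶ s.
N = f × τ = 5.877×10⁶ × 4.883×10⁶ = 2.870×10¹³.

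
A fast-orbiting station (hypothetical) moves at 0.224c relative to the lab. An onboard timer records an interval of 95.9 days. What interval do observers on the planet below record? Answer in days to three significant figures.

γ = 1/√(1 − 0.224²) = 1/√0.9498 = 1.026
The interval measured aboard the station is the proper time (both events occur at the same place in that frame); the lab-frame interval is Δt = γτ = 1.026 × 95.9 days.

Δt = 98.4 days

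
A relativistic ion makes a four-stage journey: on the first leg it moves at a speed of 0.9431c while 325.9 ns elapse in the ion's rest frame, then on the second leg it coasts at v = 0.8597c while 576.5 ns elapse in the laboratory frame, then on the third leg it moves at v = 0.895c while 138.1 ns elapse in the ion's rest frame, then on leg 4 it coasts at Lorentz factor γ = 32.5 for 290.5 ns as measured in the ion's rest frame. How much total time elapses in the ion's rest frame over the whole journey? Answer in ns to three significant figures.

Leg 1: 325.9 ns is already measured in the ion's rest frame.
Leg 2: γ = 1/√(1 − 0.8597²) = 1/√0.2609 = 1.958; τ_2 = 576.5/1.958 = 294.5 ns.
Leg 3: 138.1 ns is already measured in the ion's rest frame.
Leg 4: 290.5 ns is already measured in the ion's rest frame.
Total: 325.9 + 294.5 + 138.1 + 290.5 ns.

τ = 1050 ns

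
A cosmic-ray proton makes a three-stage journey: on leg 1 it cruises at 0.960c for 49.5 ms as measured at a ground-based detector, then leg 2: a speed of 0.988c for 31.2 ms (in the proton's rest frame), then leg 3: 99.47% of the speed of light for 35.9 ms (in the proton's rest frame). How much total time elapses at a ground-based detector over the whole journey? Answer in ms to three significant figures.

Leg 1: 49.5 ms is already measured at a ground-based detector.
Leg 2: γ = 1/√(1 − 0.988²) = 1/√0.02386 = 6.474; Δt_2 = 6.474 × 31.2 = 202.0 ms.
Leg 3: β = 0.9947; γ = 1/√(1 − 0.9947²) = 1/√0.01057 = 9.726; Δt_3 = 9.726 × 35.9 = 349.2 ms.
Total: 49.50 + 202.0 + 349.2 ms.

Δt = 601 ms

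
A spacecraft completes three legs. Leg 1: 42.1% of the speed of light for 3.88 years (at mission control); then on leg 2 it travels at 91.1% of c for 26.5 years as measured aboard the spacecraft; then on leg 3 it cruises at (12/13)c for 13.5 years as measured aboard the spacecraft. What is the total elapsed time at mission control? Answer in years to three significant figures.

Δt = 103 years

Leg 1: 3.88 years is already measured at mission control.
Leg 2: β = 0.911; γ = 1/√(1 − 0.911²) = 1/√0.1701 = 2.425; Δt_2 = 2.425 × 26.5 = 64.26 years.
Leg 3: γ = 1/√(1 − (12/13)²) = 13/5 = 2.600; Δt_3 = 2.600 × 13.5 = 35.10 years.
Total: 3.880 + 64.26 + 35.10 years.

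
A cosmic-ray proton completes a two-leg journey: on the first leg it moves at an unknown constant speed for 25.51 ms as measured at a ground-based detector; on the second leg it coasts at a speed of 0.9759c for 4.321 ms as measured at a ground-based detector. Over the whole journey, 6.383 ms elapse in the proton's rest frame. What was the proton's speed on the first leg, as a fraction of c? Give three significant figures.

β = 0.977

Leg 1: speed unknown; τ_1 = 25.51/γ_1.
Leg 2: γ = 1/√(1 − 0.9759²) = 1/√0.04762 = 4.583; τ_2 = 4.321/4.583 = 0.9429 ms.
Total proper time: τ_1 + 0.9429 = 6.383, so τ_1 = 6.383 − 0.9429 = 5.440 ms.
γ_1 = 25.51/5.440 = 4.689; β = √(1 − 1/γ²) = √0.9545.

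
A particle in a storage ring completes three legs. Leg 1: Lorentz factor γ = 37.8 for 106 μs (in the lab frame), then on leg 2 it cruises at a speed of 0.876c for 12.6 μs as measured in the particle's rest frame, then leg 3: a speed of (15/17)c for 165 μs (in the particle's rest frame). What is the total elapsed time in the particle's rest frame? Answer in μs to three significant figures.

τ = 180 μs

Leg 1: γ = 37.8; τ_1 = 106/37.80 = 2.804 μs.
Leg 2: 12.6 μs is already measured in the particle's rest frame.
Leg 3: 165 μs is already measured in the particle's rest frame.
Total: 2.804 + 12.60 + 165.0 μs.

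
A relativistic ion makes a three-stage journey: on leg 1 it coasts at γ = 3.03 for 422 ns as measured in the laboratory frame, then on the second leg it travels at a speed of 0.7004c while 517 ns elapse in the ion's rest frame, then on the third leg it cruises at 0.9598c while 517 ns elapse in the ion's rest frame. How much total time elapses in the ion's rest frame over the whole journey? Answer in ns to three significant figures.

τ = 1170 ns

Leg 1: γ = 3.03; τ_1 = 422/3.030 = 139.3 ns.
Leg 2: 517 ns is already measured in the ion's rest frame.
Leg 3: 517 ns is already measured in the ion's rest frame.
Total: 139.3 + 517.0 + 517.0 ns.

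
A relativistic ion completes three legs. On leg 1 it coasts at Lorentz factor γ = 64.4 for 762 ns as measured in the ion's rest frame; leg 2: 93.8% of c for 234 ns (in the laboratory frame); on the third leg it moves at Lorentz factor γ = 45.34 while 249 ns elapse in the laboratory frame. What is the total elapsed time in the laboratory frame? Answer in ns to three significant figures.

Δt = 4.96×10⁴ ns

Leg 1: γ = 64.4; Δt_1 = 64.40 × 762 = 4.907×10⁴ ns.
Leg 2: 234 ns is already measured in the laboratory frame.
Leg 3: 249 ns is already measured in the laboratory frame.
Total: 4.907×10⁴ + 234.0 + 249.0 ns.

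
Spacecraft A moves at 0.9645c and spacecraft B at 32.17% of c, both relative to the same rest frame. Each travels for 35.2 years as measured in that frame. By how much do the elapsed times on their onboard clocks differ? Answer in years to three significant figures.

A: γ = 1/√(1 − 0.9645²) = 1/√0.06974 = 3.787; τ_A = 35.2/3.787 = 9.296 years.
B: β = 0.3217; γ = 1/√(1 − 0.3217²) = 1/√0.8965 = 1.056; τ_B = 35.2/1.056 = 33.33 years.

|τ_A − τ_B| = 24.0 years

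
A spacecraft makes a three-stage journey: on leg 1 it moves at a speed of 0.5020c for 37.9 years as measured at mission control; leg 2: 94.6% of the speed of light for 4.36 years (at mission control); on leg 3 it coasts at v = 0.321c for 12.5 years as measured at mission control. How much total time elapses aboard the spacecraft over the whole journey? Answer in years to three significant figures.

τ = 46.0 years

Leg 1: γ = 1/√(1 − 0.5020²) = 1/√0.7480 = 1.156; τ_1 = 37.9/1.156 = 32.78 years.
Leg 2: β = 0.946; γ = 1/√(1 − 0.946²) = 1/√0.1051 = 3.085; τ_2 = 4.36/3.085 = 1.413 years.
Leg 3: γ = 1/√(1 − 0.321²) = 1/√0.8970 = 1.056; τ_3 = 12.5/1.056 = 11.84 years.
Total: 32.78 + 1.413 + 11.84 years.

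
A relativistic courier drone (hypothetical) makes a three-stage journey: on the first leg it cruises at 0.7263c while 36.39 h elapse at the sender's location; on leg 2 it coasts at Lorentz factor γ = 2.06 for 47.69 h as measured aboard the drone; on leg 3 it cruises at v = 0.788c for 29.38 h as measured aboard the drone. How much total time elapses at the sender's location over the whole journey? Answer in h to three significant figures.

Δt = 182 h

Leg 1: 36.39 h is already measured at the sender's location.
Leg 2: γ = 2.06; Δt_2 = 2.060 × 47.69 = 98.24 h.
Leg 3: γ = 1/√(1 − 0.788²) = 1/√0.3791 = 1.624; Δt_3 = 1.624 × 29.38 = 47.72 h.
Total: 36.39 + 98.24 + 47.72 h.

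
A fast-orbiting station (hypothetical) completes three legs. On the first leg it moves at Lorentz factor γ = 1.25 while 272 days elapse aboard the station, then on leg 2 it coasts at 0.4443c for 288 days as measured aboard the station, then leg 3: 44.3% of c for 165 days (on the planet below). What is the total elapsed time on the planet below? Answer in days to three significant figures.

Leg 1: γ = 1.25; Δt_1 = 1.250 × 272 = 340.0 days.
Leg 2: γ = 1/√(1 − 0.4443²) = 1/√0.8026 = 1.116; Δt_2 = 1.116 × 288 = 321.5 days.
Leg 3: 165 days is already measured on the planet below.
Total: 340.0 + 321.5 + 165.0 days.

Δt = 826 days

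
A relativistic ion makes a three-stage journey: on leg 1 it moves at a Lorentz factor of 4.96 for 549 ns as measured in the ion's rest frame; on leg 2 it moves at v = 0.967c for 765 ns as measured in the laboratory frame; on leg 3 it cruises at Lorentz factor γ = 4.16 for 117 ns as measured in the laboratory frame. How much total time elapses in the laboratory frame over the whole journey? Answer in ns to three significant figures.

Δt = 3610 ns

Leg 1: γ = 4.96; Δt_1 = 4.960 × 549 = 2723 ns.
Leg 2: 765 ns is already measured in the laboratory frame.
Leg 3: 117 ns is already measured in the laboratory frame.
Total: 2723 + 765.0 + 117.0 ns.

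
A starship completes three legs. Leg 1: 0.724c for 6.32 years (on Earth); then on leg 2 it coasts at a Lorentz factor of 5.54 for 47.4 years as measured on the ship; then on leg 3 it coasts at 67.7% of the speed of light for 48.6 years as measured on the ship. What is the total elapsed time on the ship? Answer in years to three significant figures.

Leg 1: γ = 1/√(1 − 0.724²) = 1/√0.4758 = 1.450; τ_1 = 6.32/1.450 = 4.360 years.
Leg 2: 47.4 years is already measured on the ship.
Leg 3: 48.6 years is already measured on the ship.
Total: 4.360 + 47.40 + 48.60 years.

τ = 100 years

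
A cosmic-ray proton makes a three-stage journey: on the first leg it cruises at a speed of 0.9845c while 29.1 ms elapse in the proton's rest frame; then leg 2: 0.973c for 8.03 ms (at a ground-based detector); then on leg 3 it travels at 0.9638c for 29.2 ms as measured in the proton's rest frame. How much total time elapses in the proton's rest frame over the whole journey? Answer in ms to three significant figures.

τ = 60.2 ms

Leg 1: 29.1 ms is already measured in the proton's rest frame.
Leg 2: γ = 1/√(1 − 0.973²) = 1/√0.05327 = 4.333; τ_2 = 8.03/4.333 = 1.853 ms.
Leg 3: 29.2 ms is already measured in the proton's rest frame.
Total: 29.10 + 1.853 + 29.20 ms.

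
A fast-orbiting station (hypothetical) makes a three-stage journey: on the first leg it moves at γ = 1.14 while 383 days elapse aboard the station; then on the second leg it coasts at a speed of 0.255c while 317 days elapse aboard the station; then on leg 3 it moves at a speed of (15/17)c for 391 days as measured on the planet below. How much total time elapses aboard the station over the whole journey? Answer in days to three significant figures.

τ = 884 days

Leg 1: 383 days is already measured aboard the station.
Leg 2: 317 days is already measured aboard the station.
Leg 3: γ = 1/√(1 − (15/17)²) = 17/8 = 2.125; τ_3 = 391/2.125 = 184.0 days.
Total: 383.0 + 317.0 + 184.0 days.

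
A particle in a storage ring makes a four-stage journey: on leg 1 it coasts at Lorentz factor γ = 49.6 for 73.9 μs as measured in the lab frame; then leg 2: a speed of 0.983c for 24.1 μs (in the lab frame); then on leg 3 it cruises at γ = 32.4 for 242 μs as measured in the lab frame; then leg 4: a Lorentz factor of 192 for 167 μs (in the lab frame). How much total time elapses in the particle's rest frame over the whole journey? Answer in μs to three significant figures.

τ = 14.3 μs

Leg 1: γ = 49.6; τ_1 = 73.9/49.60 = 1.490 μs.
Leg 2: γ = 1/√(1 − 0.983²) = 1/√0.03371 = 5.446; τ_2 = 24.1/5.446 = 4.425 μs.
Leg 3: γ = 32.4; τ_3 = 242/32.40 = 7.469 μs.
Leg 4: γ = 192; τ_4 = 167/192.0 = 0.8698 μs.
Total: 1.490 + 4.425 + 7.469 + 0.8698 μs.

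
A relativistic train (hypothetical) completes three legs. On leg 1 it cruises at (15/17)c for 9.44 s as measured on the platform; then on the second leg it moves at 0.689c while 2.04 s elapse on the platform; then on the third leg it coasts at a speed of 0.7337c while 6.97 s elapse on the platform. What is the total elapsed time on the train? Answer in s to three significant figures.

Leg 1: γ = 1/√(1 − (15/17)²) = 17/8 = 2.125; τ_1 = 9.44/2.125 = 4.442 s.
Leg 2: γ = 1/√(1 − 0.689²) = 1/√0.5253 = 1.380; τ_2 = 2.04/1.380 = 1.479 s.
Leg 3: γ = 1/√(1 − 0.7337²) = 1/√0.4617 = 1.472; τ_3 = 6.97/1.472 = 4.736 s.
Total: 4.442 + 1.479 + 4.736 s.

τ = 10.7 s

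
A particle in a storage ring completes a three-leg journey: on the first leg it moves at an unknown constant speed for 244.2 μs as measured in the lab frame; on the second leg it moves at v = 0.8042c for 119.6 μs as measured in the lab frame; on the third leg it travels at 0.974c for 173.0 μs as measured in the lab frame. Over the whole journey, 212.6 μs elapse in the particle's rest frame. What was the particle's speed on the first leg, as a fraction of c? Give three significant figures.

β = 0.908

Leg 1: speed unknown; τ_1 = 244.2/γ_1.
Leg 2: γ = 1/√(1 − 0.8042²) = 1/√0.3533 = 1.682; τ_2 = 119.6/1.682 = 71.09 μs.
Leg 3: γ = 1/√(1 − 0.974²) = 1/√0.05132 = 4.414; τ_3 = 173.0/4.414 = 39.19 μs.
Total proper time: τ_1 + 71.09 + 39.19 = 212.6, so τ_1 = 212.6 − 110.3 = 102.3 μs.
γ_1 = 244.2/102.3 = 2.387; β = √(1 − 1/γ²) = √0.8244.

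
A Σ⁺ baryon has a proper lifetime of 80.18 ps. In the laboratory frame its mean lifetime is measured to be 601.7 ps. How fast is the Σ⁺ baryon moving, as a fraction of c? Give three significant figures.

γ = Δt/τ₀ = 601.7/80.18 = 7.504
β = √(1 − 1/γ²) = √(1 − 0.01776) = √0.9822

v = 0.991c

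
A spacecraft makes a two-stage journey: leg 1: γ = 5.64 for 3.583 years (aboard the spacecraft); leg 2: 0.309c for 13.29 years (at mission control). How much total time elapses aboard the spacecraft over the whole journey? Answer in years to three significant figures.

Leg 1: 3.583 years is already measured aboard the spacecraft.
Leg 2: γ = 1/√(1 − 0.309²) = 1/√0.9045 = 1.051; τ_2 = 13.29/1.051 = 12.64 years.
Total: 3.583 + 12.64 years.

τ = 16.2 years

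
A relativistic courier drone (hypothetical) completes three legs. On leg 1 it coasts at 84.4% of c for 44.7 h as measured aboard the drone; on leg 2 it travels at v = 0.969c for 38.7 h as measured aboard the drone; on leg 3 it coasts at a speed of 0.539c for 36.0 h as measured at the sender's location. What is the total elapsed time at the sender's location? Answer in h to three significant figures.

Leg 1: β = 0.844; γ = 1/√(1 − 0.844²) = 1/√0.2877 = 1.864; Δt_1 = 1.864 × 44.7 = 83.34 h.
Leg 2: γ = 1/√(1 − 0.969²) = 1/√0.06104 = 4.048; Δt_2 = 4.048 × 38.7 = 156.6 h.
Leg 3: 36.0 h is already measured at the sender's location.
Total: 83.34 + 156.6 + 36.00 h.

Δt = 276 h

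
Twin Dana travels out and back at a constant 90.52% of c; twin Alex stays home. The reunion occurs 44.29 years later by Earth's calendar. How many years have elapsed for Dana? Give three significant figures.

τ = 18.8 years

β = 0.9052; γ = 1/√(1 − 0.9052²) = 1/√0.1806 = 2.353
Dana's clock measures proper time along the trip: τ = Δt/γ = 44.29/2.353 years.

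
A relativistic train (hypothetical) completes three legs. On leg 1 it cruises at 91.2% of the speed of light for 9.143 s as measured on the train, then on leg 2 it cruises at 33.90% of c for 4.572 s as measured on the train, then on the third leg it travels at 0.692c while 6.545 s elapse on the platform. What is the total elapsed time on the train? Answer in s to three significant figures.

Leg 1: 9.143 s is already measured on the train.
Leg 2: 4.572 s is already measured on the train.
Leg 3: γ = 1/√(1 − 0.692²) = 1/√0.5211 = 1.385; τ_3 = 6.545/1.385 = 4.725 s.
Total: 9.143 + 4.572 + 4.725 s.

τ = 18.4 s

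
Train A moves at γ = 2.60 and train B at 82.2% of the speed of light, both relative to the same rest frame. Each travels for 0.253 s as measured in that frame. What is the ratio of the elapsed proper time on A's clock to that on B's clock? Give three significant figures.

A: γ = 2.60. B: β = 0.822; γ = 1/√(1 − 0.822²) = 1/√0.3243 = 1.756.
τ_A/τ_B = γ_B/γ_A = 1.756/2.600 = 0.6754, so τ_A/τ_B = 0.6754.

τ_A/τ_B = 0.675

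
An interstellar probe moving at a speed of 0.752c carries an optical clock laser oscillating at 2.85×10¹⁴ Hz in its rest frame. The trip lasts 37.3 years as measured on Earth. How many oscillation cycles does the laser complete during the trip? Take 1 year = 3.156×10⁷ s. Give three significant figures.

N = 2.21×10²³

γ = 1/√(1 − 0.752²) = 1/√0.4345 = 1.517
The oscillator's own cycle count is N = f × τ where τ is the proper time aboard the probe. τ = Δt/γ = 37.3/1.517 = 24.59 years = 7.760×10⁸ s.
N = 2.85×10¹⁴ × 7.760×10⁸ = 2.211×10²³.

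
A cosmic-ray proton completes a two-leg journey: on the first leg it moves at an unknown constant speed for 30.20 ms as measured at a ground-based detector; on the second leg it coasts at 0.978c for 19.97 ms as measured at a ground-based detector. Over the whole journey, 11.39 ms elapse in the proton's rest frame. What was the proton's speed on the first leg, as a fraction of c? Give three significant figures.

β = 0.971

Leg 1: speed unknown; τ_1 = 30.20/γ_1.
Leg 2: γ = 1/√(1 − 0.978²) = 1/√0.04352 = 4.794; τ_2 = 19.97/4.794 = 4.166 ms.
Total proper time: τ_1 + 4.166 = 11.39, so τ_1 = 11.39 − 4.166 = 7.224 ms.
γ_1 = 30.20/7.224 = 4.180; β = √(1 − 1/γ²) = √0.9428.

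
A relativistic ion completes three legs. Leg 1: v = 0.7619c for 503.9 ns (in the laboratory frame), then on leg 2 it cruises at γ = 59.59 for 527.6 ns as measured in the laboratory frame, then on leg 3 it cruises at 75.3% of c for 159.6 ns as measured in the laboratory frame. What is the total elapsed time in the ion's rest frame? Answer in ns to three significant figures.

τ = 440 ns

Leg 1: γ = 1/√(1 − 0.7619²) = 1/√0.4195 = 1.544; τ_1 = 503.9/1.544 = 326.4 ns.
Leg 2: γ = 59.59; τ_2 = 527.6/59.59 = 8.854 ns.
Leg 3: β = 0.753; γ = 1/√(1 − 0.753²) = 1/√0.4330 = 1.520; τ_3 = 159.6/1.520 = 105.0 ns.
Total: 326.4 + 8.854 + 105.0 ns.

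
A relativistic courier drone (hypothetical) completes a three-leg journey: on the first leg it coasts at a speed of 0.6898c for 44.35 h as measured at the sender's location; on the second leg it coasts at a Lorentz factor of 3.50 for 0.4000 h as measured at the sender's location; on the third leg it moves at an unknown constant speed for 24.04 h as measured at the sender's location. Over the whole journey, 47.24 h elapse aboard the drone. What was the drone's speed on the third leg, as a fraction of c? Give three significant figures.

Leg 1: γ = 1/√(1 − 0.6898²) = 1/√0.5242 = 1.381; τ_1 = 44.35/1.381 = 32.11 h.
Leg 2: γ = 3.50; τ_2 = 0.4000/3.500 = 0.1143 h.
Leg 3: speed unknown; τ_3 = 24.04/γ_3.
Total proper time: 32.11 + 0.1143 + τ_3 = 47.24, so τ_3 = 47.24 − 32.22 = 15.02 h.
γ_3 = 24.04/15.02 = 1.601; β = √(1 − 1/γ²) = √0.6098.

β = 0.781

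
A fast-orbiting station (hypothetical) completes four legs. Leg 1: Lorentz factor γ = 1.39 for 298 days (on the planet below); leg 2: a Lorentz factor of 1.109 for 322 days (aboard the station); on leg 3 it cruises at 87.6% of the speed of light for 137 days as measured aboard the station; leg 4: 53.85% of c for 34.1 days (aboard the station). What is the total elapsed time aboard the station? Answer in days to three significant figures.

Leg 1: γ = 1.39; τ_1 = 298/1.390 = 214.4 days.
Leg 2: 322 days is already measured aboard the station.
Leg 3: 137 days is already measured aboard the station.
Leg 4: 34.1 days is already measured aboard the station.
Total: 214.4 + 322.0 + 137.0 + 34.10 days.

τ = 707 days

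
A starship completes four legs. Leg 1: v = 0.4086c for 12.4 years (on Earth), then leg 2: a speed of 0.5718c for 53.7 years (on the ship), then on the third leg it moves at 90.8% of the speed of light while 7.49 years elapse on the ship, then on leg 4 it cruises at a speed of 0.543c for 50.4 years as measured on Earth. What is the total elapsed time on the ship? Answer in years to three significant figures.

Leg 1: γ = 1/√(1 − 0.4086²) = 1/√0.8330 = 1.096; τ_1 = 12.4/1.096 = 11.32 years.
Leg 2: 53.7 years is already measured on the ship.
Leg 3: 7.49 years is already measured on the ship.
Leg 4: γ = 1/√(1 − 0.543²) = 1/√0.7052 = 1.191; τ_4 = 50.4/1.191 = 42.32 years.
Total: 11.32 + 53.70 + 7.490 + 42.32 years.

τ = 115 years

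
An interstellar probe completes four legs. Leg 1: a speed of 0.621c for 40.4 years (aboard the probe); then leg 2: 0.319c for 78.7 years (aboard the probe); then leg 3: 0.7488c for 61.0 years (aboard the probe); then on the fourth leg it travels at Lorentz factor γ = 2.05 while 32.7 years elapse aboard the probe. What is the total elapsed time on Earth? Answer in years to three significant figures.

Δt = 294 years

Leg 1: γ = 1/√(1 − 0.621²) = 1/√0.6144 = 1.276; Δt_1 = 1.276 × 40.4 = 51.54 years.
Leg 2: γ = 1/√(1 − 0.319²) = 1/√0.8982 = 1.055; Δt_2 = 1.055 × 78.7 = 83.04 years.
Leg 3: γ = 1/√(1 − 0.7488²) = 1/√0.4393 = 1.509; Δt_3 = 1.509 × 61.0 = 92.03 years.
Leg 4: γ = 2.05; Δt_4 = 2.050 × 32.7 = 67.04 years.
Total: 51.54 + 83.04 + 92.03 + 67.04 years.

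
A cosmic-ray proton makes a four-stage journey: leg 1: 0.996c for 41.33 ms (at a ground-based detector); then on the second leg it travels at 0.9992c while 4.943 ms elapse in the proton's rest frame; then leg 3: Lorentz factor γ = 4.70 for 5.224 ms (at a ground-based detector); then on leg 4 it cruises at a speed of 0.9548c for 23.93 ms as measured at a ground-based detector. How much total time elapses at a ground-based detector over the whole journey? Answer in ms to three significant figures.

Δt = 194 ms

Leg 1: 41.33 ms is already measured at a ground-based detector.
Leg 2: γ = 1/√(1 − 0.9992²) = 1/√0.001599 = 25.01; Δt_2 = 25.01 × 4.943 = 123.6 ms.
Leg 3: 5.224 ms is already measured at a ground-based detector.
Leg 4: 23.93 ms is already measured at a ground-based detector.
Total: 41.33 + 123.6 + 5.224 + 23.93 ms.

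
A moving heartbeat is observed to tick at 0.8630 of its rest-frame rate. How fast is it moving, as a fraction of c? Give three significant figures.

Rate ratio = 1/γ, so γ = 1/0.8630 = 1.159.
β = √(1 − 1/γ²) = √(1 − 0.8630²) = √0.2552

β = 0.505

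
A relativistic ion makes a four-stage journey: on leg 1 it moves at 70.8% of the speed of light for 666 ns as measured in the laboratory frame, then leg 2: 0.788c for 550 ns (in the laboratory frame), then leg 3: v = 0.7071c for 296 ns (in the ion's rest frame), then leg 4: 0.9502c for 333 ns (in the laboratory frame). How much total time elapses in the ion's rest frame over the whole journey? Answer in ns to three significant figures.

Leg 1: β = 0.708; γ = 1/√(1 − 0.708²) = 1/√0.4987 = 1.416; τ_1 = 666/1.416 = 470.3 ns.
Leg 2: γ = 1/√(1 − 0.788²) = 1/√0.3791 = 1.624; τ_2 = 550/1.624 = 338.6 ns.
Leg 3: 296 ns is already measured in the ion's rest frame.
Leg 4: γ = 1/√(1 − 0.9502²) = 1/√0.09712 = 3.209; τ_4 = 333/3.209 = 103.8 ns.
Total: 470.3 + 338.6 + 296.0 + 103.8 ns.

τ = 1210 ns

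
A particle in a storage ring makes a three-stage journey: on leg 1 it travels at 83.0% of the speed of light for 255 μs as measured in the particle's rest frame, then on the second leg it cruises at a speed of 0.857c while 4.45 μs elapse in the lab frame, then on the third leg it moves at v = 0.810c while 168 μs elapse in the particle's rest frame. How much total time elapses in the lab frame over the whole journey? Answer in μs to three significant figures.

Leg 1: β = 0.830; γ = 1/√(1 − 0.830²) = 1/√0.3111 = 1.793; Δt_1 = 1.793 × 255 = 457.2 μs.
Leg 2: 4.45 μs is already measured in the lab frame.
Leg 3: γ = 1/√(1 − 0.810²) = 1/√0.3439 = 1.705; Δt_3 = 1.705 × 168 = 286.5 μs.
Total: 457.2 + 4.450 + 286.5 μs.

Δt = 748 μs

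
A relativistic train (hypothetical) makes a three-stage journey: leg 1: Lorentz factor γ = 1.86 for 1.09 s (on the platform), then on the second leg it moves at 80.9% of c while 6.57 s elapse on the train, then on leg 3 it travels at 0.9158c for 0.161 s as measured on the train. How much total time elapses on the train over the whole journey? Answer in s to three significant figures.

Leg 1: γ = 1.86; τ_1 = 1.09/1.860 = 0.5860 s.
Leg 2: 6.57 s is already measured on the train.
Leg 3: 0.161 s is already measured on the train.
Total: 0.5860 + 6.570 + 0.1610 s.

τ = 7.32 s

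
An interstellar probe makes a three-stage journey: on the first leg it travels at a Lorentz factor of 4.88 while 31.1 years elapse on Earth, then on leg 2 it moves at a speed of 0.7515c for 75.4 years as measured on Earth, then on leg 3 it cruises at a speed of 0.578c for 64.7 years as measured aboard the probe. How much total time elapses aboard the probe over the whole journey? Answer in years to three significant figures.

Leg 1: γ = 4.88; τ_1 = 31.1/4.880 = 6.373 years.
Leg 2: γ = 1/√(1 − 0.7515²) = 1/√0.4352 = 1.516; τ_2 = 75.4/1.516 = 49.74 years.
Leg 3: 64.7 years is already measured aboard the probe.
Total: 6.373 + 49.74 + 64.70 years.

τ = 121 years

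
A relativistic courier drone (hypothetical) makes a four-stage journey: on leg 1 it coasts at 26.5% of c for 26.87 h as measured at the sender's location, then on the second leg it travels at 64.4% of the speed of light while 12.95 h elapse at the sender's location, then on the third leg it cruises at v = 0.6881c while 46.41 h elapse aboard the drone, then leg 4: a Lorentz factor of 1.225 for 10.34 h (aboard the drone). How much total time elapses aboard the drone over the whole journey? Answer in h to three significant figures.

τ = 92.6 h

Leg 1: β = 0.265; γ = 1/√(1 − 0.265²) = 1/√0.9298 = 1.037; τ_1 = 26.87/1.037 = 25.91 h.
Leg 2: β = 0.644; γ = 1/√(1 − 0.644²) = 1/√0.5853 = 1.307; τ_2 = 12.95/1.307 = 9.907 h.
Leg 3: 46.41 h is already measured aboard the drone.
Leg 4: 10.34 h is already measured aboard the drone.
Total: 25.91 + 9.907 + 46.41 + 10.34 h.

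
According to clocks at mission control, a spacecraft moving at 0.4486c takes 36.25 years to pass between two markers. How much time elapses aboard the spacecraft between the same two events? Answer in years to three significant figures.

γ = 1/√(1 − 0.4486²) = 1/√0.7988 = 1.119
The interval measured at mission control is the dilated one; the clock aboard the spacecraft measures the proper time τ = Δt/γ = 36.25/1.119 years.

τ = 32.4 years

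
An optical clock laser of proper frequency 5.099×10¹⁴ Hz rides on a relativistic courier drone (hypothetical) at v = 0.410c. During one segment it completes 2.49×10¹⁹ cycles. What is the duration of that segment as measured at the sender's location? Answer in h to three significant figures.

γ = 1/√(1 − 0.410²) = 1/√0.8319 = 1.096
Proper time for N cycles: τ = N/f = 2.49×10¹⁹/(5.099×10¹⁴) = 4.883×10⁴ s = 13.56 h.
Lab-frame duration Δt = γτ = 1.096 × 13.56 = 14.87 h.

Δt = 14.9 h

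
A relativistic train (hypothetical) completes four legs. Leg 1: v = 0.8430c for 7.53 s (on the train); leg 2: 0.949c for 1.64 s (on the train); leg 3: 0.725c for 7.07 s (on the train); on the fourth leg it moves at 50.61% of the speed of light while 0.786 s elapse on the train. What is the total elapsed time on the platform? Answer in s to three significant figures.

Δt = 30.4 s

Leg 1: γ = 1/√(1 − 0.8430²) = 1/√0.2894 = 1.859; Δt_1 = 1.859 × 7.53 = 14.00 s.
Leg 2: γ = 1/√(1 − 0.949²) = 1/√0.09940 = 3.172; Δt_2 = 3.172 × 1.64 = 5.202 s.
Leg 3: γ = 1/√(1 − 0.725²) = 1/√0.4744 = 1.452; Δt_3 = 1.452 × 7.07 = 10.26 s.
Leg 4: β = 0.5061; γ = 1/√(1 − 0.5061²) = 1/√0.7439 = 1.159; Δt_4 = 1.159 × 0.786 = 0.9113 s.
Total: 14.00 + 5.202 + 10.26 + 0.9113 s.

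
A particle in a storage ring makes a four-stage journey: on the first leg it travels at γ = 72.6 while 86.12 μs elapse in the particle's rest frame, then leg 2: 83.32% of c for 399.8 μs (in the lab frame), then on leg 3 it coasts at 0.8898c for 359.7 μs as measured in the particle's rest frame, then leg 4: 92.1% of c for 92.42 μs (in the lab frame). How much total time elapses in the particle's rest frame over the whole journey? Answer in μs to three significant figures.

τ = 703 μs

Leg 1: 86.12 μs is already measured in the particle's rest frame.
Leg 2: β = 0.8332; γ = 1/√(1 − 0.8332²) = 1/√0.3058 = 1.808; τ_2 = 399.8/1.808 = 221.1 μs.
Leg 3: 359.7 μs is already measured in the particle's rest frame.
Leg 4: β = 0.921; γ = 1/√(1 − 0.921²) = 1/√0.1518 = 2.567; τ_4 = 92.42/2.567 = 36.00 μs.
Total: 86.12 + 221.1 + 359.7 + 36.00 μs.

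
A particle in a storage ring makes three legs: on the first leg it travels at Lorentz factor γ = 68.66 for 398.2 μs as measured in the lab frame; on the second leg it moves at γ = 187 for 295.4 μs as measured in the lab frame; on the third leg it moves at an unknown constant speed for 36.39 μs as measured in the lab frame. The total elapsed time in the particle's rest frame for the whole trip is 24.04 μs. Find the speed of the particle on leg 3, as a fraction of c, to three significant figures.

β = 0.889

Leg 1: γ = 68.66; τ_1 = 398.2/68.66 = 5.800 μs.
Leg 2: γ = 187; τ_2 = 295.4/187.0 = 1.580 μs.
Leg 3: speed unknown; τ_3 = 36.39/γ_3.
Total proper time: 5.800 + 1.580 + τ_3 = 24.04, so τ_3 = 24.04 − 7.379 = 16.66 μs.
γ_3 = 36.39/16.66 = 2.184; β = √(1 − 1/γ²) = √0.7904.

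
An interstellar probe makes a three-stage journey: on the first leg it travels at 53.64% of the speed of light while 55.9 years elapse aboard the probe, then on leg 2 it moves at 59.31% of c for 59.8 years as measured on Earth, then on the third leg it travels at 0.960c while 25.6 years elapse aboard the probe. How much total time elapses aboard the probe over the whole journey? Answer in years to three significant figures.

τ = 130 years

Leg 1: 55.9 years is already measured aboard the probe.
Leg 2: β = 0.5931; γ = 1/√(1 − 0.5931²) = 1/√0.6482 = 1.242; τ_2 = 59.8/1.242 = 48.15 years.
Leg 3: 25.6 years is already measured aboard the probe.
Total: 55.90 + 48.15 + 25.60 years.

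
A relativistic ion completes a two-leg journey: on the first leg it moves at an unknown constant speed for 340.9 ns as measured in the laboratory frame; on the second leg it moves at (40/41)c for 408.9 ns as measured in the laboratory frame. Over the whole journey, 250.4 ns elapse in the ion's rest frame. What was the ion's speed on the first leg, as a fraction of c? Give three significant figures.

β = 0.882

Leg 1: speed unknown; τ_1 = 340.9/γ_1.
Leg 2: γ = 1/√(1 − (40/41)²) = 41/9 ≈ 4.556; τ_2 = 408.9/4.556 = 89.76 ns.
Total proper time: τ_1 + 89.76 = 250.4, so τ_1 = 250.4 − 89.76 = 160.6 ns.
γ_1 = 340.9/160.6 = 2.122; β = √(1 − 1/γ²) = √0.7779.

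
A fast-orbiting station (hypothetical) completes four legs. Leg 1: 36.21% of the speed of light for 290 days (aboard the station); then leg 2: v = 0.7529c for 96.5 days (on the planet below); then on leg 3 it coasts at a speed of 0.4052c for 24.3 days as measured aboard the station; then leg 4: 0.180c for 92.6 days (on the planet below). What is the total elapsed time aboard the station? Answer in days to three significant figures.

τ = 469 days

Leg 1: 290 days is already measured aboard the station.
Leg 2: γ = 1/√(1 − 0.7529²) = 1/√0.4331 = 1.519; τ_2 = 96.5/1.519 = 63.51 days.
Leg 3: 24.3 days is already measured aboard the station.
Leg 4: γ = 1/√(1 − 0.180²) = 1/√0.9676 = 1.017; τ_4 = 92.6/1.017 = 91.09 days.
Total: 290.0 + 63.51 + 24.30 + 91.09 days.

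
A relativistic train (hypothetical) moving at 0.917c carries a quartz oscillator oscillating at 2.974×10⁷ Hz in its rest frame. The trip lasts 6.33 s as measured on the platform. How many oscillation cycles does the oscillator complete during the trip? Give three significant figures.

γ = 1/√(1 − 0.917²) = 1/√0.1591 = 2.507
The oscillator's own cycle count is N = f × τ where τ is the proper time on the train. τ = Δt/γ = 6.33/2.507 = 2.525 s = 2.525×10⁰ s.
N = 2.974×10⁷ × 2.525×10⁰ = 7.509×10⁷.

N = 7.51×10⁷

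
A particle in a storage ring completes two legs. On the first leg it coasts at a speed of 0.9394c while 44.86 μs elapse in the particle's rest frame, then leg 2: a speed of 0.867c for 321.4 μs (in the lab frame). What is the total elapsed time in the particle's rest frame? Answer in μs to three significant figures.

Leg 1: 44.86 μs is already measured in the particle's rest frame.
Leg 2: γ = 1/√(1 − 0.867²) = 1/√0.2483 = 2.007; τ_2 = 321.4/2.007 = 160.2 μs.
Total: 44.86 + 160.2 μs.

τ = 205 μs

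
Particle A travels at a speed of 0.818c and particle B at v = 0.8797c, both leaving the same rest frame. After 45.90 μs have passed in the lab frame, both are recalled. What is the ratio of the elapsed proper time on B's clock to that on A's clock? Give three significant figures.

A: γ = 1/√(1 − 0.818²) = 1/√0.3309 = 1.738. B: γ = 1/√(1 − 0.8797²) = 1/√0.2261 = 2.103.
τ_A/τ_B = γ_B/γ_A = 2.103/1.738 = 1.210, so τ_B/τ_A = 0.8267.

τ_B/τ_A = 0.827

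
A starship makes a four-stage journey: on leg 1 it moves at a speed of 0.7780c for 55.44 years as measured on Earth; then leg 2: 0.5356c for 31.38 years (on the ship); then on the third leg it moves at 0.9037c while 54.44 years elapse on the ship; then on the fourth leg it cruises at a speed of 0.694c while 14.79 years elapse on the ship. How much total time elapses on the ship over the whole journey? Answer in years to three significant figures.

τ = 135 years

Leg 1: γ = 1/√(1 − 0.7780²) = 1/√0.3947 = 1.592; τ_1 = 55.44/1.592 = 34.83 years.
Leg 2: 31.38 years is already measured on the ship.
Leg 3: 54.44 years is already measured on the ship.
Leg 4: 14.79 years is already measured on the ship.
Total: 34.83 + 31.38 + 54.44 + 14.79 years.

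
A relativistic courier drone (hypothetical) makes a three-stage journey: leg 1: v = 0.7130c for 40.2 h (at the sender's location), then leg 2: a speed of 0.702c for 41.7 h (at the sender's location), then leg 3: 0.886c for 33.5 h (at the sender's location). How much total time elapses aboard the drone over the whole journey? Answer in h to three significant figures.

τ = 73.4 h

Leg 1: γ = 1/√(1 − 0.7130²) = 1/√0.4916 = 1.426; τ_1 = 40.2/1.426 = 28.19 h.
Leg 2: γ = 1/√(1 − 0.702²) = 1/√0.5072 = 1.404; τ_2 = 41.7/1.404 = 29.70 h.
Leg 3: γ = 1/√(1 − 0.886²) = 1/√0.2150 = 2.157; τ_3 = 33.5/2.157 = 15.53 h.
Total: 28.19 + 29.70 + 15.53 h.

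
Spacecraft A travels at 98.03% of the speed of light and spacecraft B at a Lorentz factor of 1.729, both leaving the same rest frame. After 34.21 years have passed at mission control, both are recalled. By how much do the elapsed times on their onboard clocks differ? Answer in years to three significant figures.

|τ_A − τ_B| = 13.0 years

A: β = 0.9803; γ = 1/√(1 − 0.9803²) = 1/√0.03901 = 5.063; τ_A = 34.21/5.063 = 6.757 years.
B: γ = 1.729; τ_B = 34.21/1.729 = 19.79 years.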